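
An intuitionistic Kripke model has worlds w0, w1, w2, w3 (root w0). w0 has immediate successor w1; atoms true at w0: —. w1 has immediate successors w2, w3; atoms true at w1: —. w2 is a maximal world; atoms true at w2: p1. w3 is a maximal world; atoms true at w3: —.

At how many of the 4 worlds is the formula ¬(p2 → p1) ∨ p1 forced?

1

w0: does not force it — w0 ⊮ ¬(p2 → p1) ∨ p1: neither disjunct is forced at w0.
w1: does not force it — w1 ⊮ ¬(p2 → p1) ∨ p1: neither disjunct is forced at w1.
w2: forces it.
w3: does not force it — w3 ⊮ ¬(p2 → p1) ∨ p1: neither disjunct is forced at w3.
Worlds forcing the formula: {w2}.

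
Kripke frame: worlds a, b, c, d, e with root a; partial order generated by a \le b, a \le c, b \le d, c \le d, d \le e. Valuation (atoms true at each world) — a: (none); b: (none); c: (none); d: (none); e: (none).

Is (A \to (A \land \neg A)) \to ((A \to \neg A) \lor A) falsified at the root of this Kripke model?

a \Vdash (A \to (A \land \neg A)) \to ((A \to \neg A) \lor A): every world accessible from a that forces A \to (A \land \neg A) (namely a, b, c, d, e) also forces (A \to \neg A) \lor A.
So the root a forces (A \to (A \land \neg A)) \to ((A \to \neg A) \lor A); the model is not a countermodel.

No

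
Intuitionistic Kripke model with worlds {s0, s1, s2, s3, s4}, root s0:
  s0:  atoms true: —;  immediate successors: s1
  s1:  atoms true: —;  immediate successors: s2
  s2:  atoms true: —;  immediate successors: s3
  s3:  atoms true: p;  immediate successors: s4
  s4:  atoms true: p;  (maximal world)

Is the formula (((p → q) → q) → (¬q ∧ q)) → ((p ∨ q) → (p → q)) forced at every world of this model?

Yes

s0 ⊩ (((p → q) → q) → (¬q ∧ q)) → ((p ∨ q) → (p → q)) vacuously: no world accessible from s0 forces the antecedent ((p → q) → q) → (¬q ∧ q).
Since the root s0 forces (((p → q) → q) → (¬q ∧ q)) → ((p ∨ q) → (p → q)) and forcing is persistent (monotone upward), every world forces it.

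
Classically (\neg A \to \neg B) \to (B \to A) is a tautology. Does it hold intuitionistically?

This is the converse of contraposition, which is not intuitionistically valid.
A Kripke countermodel: worlds a, b; order generated by a \le b; atoms true at each world — a:{B}; b:{A,B}.
a \nVdash (\neg A \to \neg B) \to (B \to A): already at a itself, a \Vdash \neg A \to \neg B but a \nVdash B \to A.
a \nVdash B \to A: already at a itself, a \Vdash B but a \nVdash A.
a lacks atom A, so a \nVdash A.
So the root a does not force the formula.

No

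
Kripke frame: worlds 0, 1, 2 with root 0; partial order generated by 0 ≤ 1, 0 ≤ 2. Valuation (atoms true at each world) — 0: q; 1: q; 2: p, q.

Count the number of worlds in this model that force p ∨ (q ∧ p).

0: does not force it — 0 ⊮ p ∨ (q ∧ p): neither disjunct is forced at 0.
1: does not force it — 1 ⊮ p ∨ (q ∧ p): neither disjunct is forced at 1.
2: forces it.
Worlds forcing the formula: {2}.

1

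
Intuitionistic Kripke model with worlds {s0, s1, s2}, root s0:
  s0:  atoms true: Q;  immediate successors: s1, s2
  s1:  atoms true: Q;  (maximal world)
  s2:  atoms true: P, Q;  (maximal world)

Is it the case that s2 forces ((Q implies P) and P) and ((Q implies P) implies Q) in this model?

s2 forces ((Q implies P) and P) and ((Q implies P) implies Q) since s2 forces both conjuncts.

Yes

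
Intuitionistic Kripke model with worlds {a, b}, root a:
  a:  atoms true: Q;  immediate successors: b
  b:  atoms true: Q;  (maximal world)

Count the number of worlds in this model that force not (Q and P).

a: forces it.
b: forces it.
Worlds forcing the formula: {a, b}.

2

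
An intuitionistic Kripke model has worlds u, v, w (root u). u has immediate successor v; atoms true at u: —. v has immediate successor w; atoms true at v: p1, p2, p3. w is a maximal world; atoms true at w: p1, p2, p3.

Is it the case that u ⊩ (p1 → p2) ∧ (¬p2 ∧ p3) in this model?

No

u ⊮ (p1 → p2) ∧ (¬p2 ∧ p3) since u fails ¬p2 ∧ p3.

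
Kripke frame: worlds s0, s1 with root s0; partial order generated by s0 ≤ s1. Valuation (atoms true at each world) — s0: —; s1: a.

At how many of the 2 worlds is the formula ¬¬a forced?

2

s0: forces it.
s1: forces it.
Worlds forcing the formula: {s0, s1}.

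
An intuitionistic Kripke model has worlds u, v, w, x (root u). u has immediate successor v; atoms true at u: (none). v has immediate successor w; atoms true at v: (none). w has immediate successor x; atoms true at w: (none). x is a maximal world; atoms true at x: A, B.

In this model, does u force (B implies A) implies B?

No

u does not force (B implies A) implies B: already at u itself, u forces B implies A but u does not force B.
u lacks atom B, so u does not force B.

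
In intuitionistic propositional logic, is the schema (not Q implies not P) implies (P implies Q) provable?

No

This is the converse of contraposition, which is not intuitionistically valid.
A Kripke countermodel: worlds s0, s1; order generated by s0 <= s1; atoms true at each world — s0:{P}; s1:{P,Q}.
s0 does not force (not Q implies not P) implies (P implies Q): already at s0 itself, s0 forces not Q implies not P but s0 does not force P implies Q.
s0 does not force P implies Q: already at s0 itself, s0 forces P but s0 does not force Q.
s0 lacks atom Q, so s0 does not force Q.
So the root s0 does not force the formula.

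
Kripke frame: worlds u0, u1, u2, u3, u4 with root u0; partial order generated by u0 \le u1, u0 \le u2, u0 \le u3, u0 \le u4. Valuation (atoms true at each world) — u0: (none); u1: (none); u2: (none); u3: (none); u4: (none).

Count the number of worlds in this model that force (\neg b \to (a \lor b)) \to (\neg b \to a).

u0: forces it.
u1: forces it.
u2: forces it.
u3: forces it.
u4: forces it.
Worlds forcing the formula: {u0, u1, u2, u3, u4}.

5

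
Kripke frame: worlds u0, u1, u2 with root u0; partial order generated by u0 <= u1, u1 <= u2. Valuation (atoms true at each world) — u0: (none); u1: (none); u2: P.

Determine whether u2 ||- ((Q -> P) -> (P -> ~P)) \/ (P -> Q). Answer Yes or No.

No

u2 ||-/- ((Q -> P) -> (P -> ~P)) \/ (P -> Q): neither disjunct is forced at u2.
u2 ||-/- (Q -> P) -> (P -> ~P): already at u2 itself, u2 ||- Q -> P but u2 ||-/- P -> ~P.
u2 ||-/- P -> ~P: already at u2 itself, u2 ||- P but u2 ||-/- ~P.
u2 ||-/- ~P since u2 is accessible from u2 and u2 ||- P.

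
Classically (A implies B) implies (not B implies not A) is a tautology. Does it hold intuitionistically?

Yes

This is the forward direction of contraposition, which is intuitionistically derivable.
Assume A implies B and not B. If A held then B would follow, contradicting not B; so not A.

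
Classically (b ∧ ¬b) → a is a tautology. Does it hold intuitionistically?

This is an instance of ex falso quodlibet, which is intuitionistically derivable.
No world can force both b and ¬b, so the antecedent b ∧ ¬b is never forced and the implication holds vacuously at every world.

Yes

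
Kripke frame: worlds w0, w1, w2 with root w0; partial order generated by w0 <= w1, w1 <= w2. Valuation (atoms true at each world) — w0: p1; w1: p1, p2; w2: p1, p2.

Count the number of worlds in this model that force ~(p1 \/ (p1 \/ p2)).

0

w0: does not force it — w0 ||-/- ~(p1 \/ (p1 \/ p2)) since w0 is accessible from w0 and w0 ||- p1 \/ (p1 \/ p2).
w1: does not force it — w1 ||-/- ~(p1 \/ (p1 \/ p2)) since w1 is accessible from w1 and w1 ||- p1 \/ (p1 \/ p2).
w2: does not force it.
Worlds forcing the formula: { }.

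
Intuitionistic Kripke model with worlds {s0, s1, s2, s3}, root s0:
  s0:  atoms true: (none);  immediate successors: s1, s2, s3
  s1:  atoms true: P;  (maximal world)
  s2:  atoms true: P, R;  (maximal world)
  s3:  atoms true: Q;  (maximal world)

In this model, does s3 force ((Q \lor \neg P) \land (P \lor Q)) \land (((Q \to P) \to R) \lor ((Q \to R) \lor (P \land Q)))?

s3 \Vdash ((Q \lor \neg P) \land (P \lor Q)) \land (((Q \to P) \to R) \lor ((Q \to R) \lor (P \land Q))) since s3 forces both conjuncts.

Yes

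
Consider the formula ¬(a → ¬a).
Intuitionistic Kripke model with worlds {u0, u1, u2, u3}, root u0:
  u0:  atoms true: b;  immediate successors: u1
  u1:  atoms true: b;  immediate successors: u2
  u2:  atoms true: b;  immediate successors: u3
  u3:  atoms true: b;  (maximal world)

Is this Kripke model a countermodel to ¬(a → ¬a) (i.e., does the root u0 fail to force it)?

u0 ⊮ ¬(a → ¬a) since u0 is accessible from u0 and u0 ⊩ a → ¬a.
u0 ⊩ a → ¬a vacuously: no world accessible from u0 forces the antecedent a.
So the root u0 does not force ¬(a → ¬a); the model is a countermodel.

Yes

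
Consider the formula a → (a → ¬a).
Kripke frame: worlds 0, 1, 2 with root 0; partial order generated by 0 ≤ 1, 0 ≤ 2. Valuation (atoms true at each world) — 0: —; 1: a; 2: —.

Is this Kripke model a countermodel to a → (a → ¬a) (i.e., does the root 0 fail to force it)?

Yes

0 ⊮ a → (a → ¬a): at the accessible world 1, 1 ⊩ a but 1 ⊮ a → ¬a.
1 ⊮ a → ¬a: already at 1 itself, 1 ⊩ a but 1 ⊮ ¬a.
1 ⊮ ¬a since 1 is accessible from 1 and 1 ⊩ a.
So the root 0 does not force a → (a → ¬a); the model is a countermodel.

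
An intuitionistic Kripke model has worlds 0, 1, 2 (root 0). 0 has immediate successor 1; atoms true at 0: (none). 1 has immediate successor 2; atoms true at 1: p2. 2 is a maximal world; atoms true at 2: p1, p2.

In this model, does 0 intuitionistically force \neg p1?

No

0 \nVdash \neg p1 since 2 is accessible from 0 and 2 \Vdash p1.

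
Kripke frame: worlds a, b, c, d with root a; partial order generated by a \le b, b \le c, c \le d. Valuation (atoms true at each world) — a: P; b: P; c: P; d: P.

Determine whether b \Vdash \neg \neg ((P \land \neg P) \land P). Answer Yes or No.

b \nVdash \neg \neg ((P \land \neg P) \land P) since b is accessible from b and b \Vdash \neg ((P \land \neg P) \land P).
b \Vdash \neg ((P \land \neg P) \land P): no world accessible from b forces (P \land \neg P) \land P.

No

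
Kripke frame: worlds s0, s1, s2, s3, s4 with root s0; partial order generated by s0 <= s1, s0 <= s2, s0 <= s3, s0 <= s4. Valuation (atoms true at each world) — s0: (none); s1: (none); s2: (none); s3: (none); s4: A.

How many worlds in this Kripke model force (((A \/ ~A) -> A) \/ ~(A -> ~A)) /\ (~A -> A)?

1

s0: does not force it — s0 ||-/- (((A \/ ~A) -> A) \/ ~(A -> ~A)) /\ (~A -> A) since s0 fails ((A \/ ~A) -> A) \/ ~(A -> ~A).
s1: does not force it — s1 ||-/- (((A \/ ~A) -> A) \/ ~(A -> ~A)) /\ (~A -> A) since s1 fails ((A \/ ~A) -> A) \/ ~(A -> ~A).
s2: does not force it.
s3: does not force it.
s4: forces it.
Worlds forcing the formula: {s4}.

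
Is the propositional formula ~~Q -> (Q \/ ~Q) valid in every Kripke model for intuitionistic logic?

This is a variant of double-negation elimination (deriving excluded middle from double negation), which is not intuitionistically valid.
A Kripke countermodel: worlds u, v; order generated by u <= v; atoms true at each world — u:{}; v:{Q}.
u ||-/- ~~Q -> (Q \/ ~Q): already at u itself, u ||- ~~Q but u ||-/- Q \/ ~Q.
u ||-/- Q \/ ~Q: neither disjunct is forced at u.
u lacks atom Q, so u ||-/- Q.
So the root u does not force the formula.

No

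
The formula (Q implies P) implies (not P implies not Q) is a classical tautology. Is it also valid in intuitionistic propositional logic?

Yes

This is the forward direction of contraposition, which is intuitionistically derivable.
Assume Q implies P and not P. If Q held then P would follow, contradicting not P; so not Q.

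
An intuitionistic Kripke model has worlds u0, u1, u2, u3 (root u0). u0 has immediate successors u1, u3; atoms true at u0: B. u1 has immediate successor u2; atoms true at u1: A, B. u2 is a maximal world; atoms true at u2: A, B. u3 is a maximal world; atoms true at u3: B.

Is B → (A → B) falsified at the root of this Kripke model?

No

u0 ⊩ B → (A → B): every world accessible from u0 that forces B (namely u0, u1, u2, u3) also forces A → B.
So the root u0 forces B → (A → B); the model is not a countermodel.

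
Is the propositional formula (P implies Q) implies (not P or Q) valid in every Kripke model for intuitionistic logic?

This is the material-implication-as-disjunction principle, which is not intuitionistically valid.
A Kripke countermodel: worlds u, v; order generated by u <= v; atoms true at each world — u:{}; v:{P,Q}.
u does not force (P implies Q) implies (not P or Q): already at u itself, u forces P implies Q but u does not force not P or Q.
u does not force not P or Q: neither disjunct is forced at u.
u does not force not P since v is accessible from u and v forces P.
So the root u does not force the formula.

No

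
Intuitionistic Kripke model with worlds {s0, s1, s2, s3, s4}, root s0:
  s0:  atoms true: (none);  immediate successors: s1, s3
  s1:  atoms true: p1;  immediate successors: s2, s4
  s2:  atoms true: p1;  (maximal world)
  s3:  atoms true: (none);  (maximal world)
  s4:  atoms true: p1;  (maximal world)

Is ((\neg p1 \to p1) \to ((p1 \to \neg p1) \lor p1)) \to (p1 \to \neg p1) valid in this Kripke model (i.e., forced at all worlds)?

Not every world: s0 \nVdash ((\neg p1 \to p1) \to ((p1 \to \neg p1) \lor p1)) \to (p1 \to \neg p1).
s0 \nVdash ((\neg p1 \to p1) \to ((p1 \to \neg p1) \lor p1)) \to (p1 \to \neg p1): already at s0 itself, s0 \Vdash (\neg p1 \to p1) \to ((p1 \to \neg p1) \lor p1) but s0 \nVdash p1 \to \neg p1.
s0 \nVdash p1 \to \neg p1: at the accessible world s1, s1 \Vdash p1 but s1 \nVdash \neg p1.

No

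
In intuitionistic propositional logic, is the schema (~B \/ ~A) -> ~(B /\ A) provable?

This is a constructively valid De Morgan direction (disjunction of negations to negated conjunction), which is intuitionistically derivable.
If ~B holds at a world then no accessible world forces B, hence none forces B /\ A; likewise for ~A.

Yes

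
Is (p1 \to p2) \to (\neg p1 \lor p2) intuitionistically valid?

No

This is the material-implication-as-disjunction principle, which is not intuitionistically valid.
A Kripke countermodel: worlds w0, w1; order generated by w0 \le w1; atoms true at each world — w0:{}; w1:{p1,p2}.
w0 \nVdash (p1 \to p2) \to (\neg p1 \lor p2): already at w0 itself, w0 \Vdash p1 \to p2 but w0 \nVdash \neg p1 \lor p2.
w0 \nVdash \neg p1 \lor p2: neither disjunct is forced at w0.
w0 \nVdash \neg p1 since w1 is accessible from w0 and w1 \Vdash p1.
So the root w0 does not force the formula.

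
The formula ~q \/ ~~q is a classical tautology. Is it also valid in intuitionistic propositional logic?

No

This is the weak law of excluded middle, which is not intuitionistically valid.
A Kripke countermodel: worlds w0, w1, w2; order generated by w0 <= w1, w0 <= w2; atoms true at each world — w0:{}; w1:{q}; w2:{}.
w0 ||-/- ~q \/ ~~q: neither disjunct is forced at w0.
w0 ||-/- ~q since w1 is accessible from w0 and w1 ||- q.
So the root w0 does not force the formula.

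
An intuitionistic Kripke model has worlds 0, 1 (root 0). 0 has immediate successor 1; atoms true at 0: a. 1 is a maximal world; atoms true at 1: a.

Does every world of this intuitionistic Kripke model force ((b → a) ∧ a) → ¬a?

No

Not every world: 0 ⊮ ((b → a) ∧ a) → ¬a.
0 ⊮ ((b → a) ∧ a) → ¬a: already at 0 itself, 0 ⊩ (b → a) ∧ a but 0 ⊮ ¬a.
0 ⊮ ¬a since 0 is accessible from 0 and 0 ⊩ a.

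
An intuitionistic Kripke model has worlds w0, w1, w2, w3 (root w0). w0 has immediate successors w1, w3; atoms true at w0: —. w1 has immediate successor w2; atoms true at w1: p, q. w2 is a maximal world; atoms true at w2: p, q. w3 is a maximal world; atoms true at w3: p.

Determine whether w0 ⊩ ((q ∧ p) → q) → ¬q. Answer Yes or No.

w0 ⊮ ((q ∧ p) → q) → ¬q: already at w0 itself, w0 ⊩ (q ∧ p) → q but w0 ⊮ ¬q.
w0 ⊮ ¬q since w1 is accessible from w0 and w1 ⊩ q.

No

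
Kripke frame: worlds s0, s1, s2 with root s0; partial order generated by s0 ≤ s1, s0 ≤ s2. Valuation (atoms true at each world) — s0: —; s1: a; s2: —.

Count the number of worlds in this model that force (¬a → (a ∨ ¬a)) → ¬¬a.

1

s0: does not force it — s0 ⊮ (¬a → (a ∨ ¬a)) → ¬¬a: already at s0 itself, s0 ⊩ ¬a → (a ∨ ¬a) but s0 ⊮ ¬¬a.
s1: forces it.
s2: does not force it — s2 ⊮ (¬a → (a ∨ ¬a)) → ¬¬a: already at s2 itself, s2 ⊩ ¬a → (a ∨ ¬a) but s2 ⊮ ¬¬a.
Worlds forcing the formula: {s1}.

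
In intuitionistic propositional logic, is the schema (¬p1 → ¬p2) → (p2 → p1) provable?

No

This is the converse of contraposition, which is not intuitionistically valid.
A Kripke countermodel: worlds a, b; order generated by a ≤ b; atoms true at each world — a:{p2}; b:{p1,p2}.
a ⊮ (¬p1 → ¬p2) → (p2 → p1): already at a itself, a ⊩ ¬p1 → ¬p2 but a ⊮ p2 → p1.
a ⊮ p2 → p1: already at a itself, a ⊩ p2 but a ⊮ p1.
a lacks atom p1, so a ⊮ p1.
So the root a does not force the formula.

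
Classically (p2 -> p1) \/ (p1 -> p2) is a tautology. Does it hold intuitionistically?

This is the Gödel–Dummett linearity axiom, which is not intuitionistically valid.
A Kripke countermodel: worlds w0, w1, w2; order generated by w0 <= w1, w0 <= w2; atoms true at each world — w0:{}; w1:{p2}; w2:{p1}.
w0 ||-/- (p2 -> p1) \/ (p1 -> p2): neither disjunct is forced at w0.
w0 ||-/- p2 -> p1: at the accessible world w1, w1 ||- p2 but w1 ||-/- p1.
w1 lacks atom p1, so w1 ||-/- p1.
So the root w0 does not force the formula.

No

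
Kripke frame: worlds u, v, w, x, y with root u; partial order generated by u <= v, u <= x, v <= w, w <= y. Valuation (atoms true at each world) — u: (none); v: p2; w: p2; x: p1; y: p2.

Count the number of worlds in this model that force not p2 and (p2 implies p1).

1

u: does not force it — u does not force not p2 and (p2 implies p1) since u fails not p2.
v: does not force it — v does not force not p2 and (p2 implies p1) since v fails not p2.
w: does not force it.
x: forces it.
y: does not force it.
Worlds forcing the formula: {x}.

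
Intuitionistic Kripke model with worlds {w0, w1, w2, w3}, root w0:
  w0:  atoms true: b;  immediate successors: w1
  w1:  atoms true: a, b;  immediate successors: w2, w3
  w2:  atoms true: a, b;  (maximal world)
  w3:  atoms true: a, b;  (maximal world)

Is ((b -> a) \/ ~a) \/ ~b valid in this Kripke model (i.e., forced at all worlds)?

No

Not every world: w0 ||-/- ((b -> a) \/ ~a) \/ ~b.
w0 ||-/- ((b -> a) \/ ~a) \/ ~b: neither disjunct is forced at w0.
w0 ||-/- (b -> a) \/ ~a: neither disjunct is forced at w0.
w0 ||-/- b -> a: already at w0 itself, w0 ||- b but w0 ||-/- a.
w0 lacks atom a, so w0 ||-/- a.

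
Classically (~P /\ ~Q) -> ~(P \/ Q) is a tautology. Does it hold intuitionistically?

Yes

This is a constructively valid De Morgan direction (conjunction of negations to negated disjunction), which is intuitionistically derivable.
If both ~P and ~Q hold at a world, no accessible world forces P or forces Q, so none forces P \/ Q.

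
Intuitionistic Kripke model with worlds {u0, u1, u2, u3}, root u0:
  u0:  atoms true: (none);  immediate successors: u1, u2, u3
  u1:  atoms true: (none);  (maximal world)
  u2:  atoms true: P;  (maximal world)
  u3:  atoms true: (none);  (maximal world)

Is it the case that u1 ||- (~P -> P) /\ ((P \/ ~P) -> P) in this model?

No

u1 ||-/- (~P -> P) /\ ((P \/ ~P) -> P) since u1 fails ~P -> P.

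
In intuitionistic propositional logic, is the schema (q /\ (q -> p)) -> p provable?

This is modus ponens in implicational form, which is intuitionistically derivable.
If a world forces q and q -> p, then applying the implication at that world (which is accessible from itself) gives p.

Yes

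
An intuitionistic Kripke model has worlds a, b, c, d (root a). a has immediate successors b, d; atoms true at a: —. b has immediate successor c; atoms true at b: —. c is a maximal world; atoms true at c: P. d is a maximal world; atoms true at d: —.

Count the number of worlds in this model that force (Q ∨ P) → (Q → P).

4

a: forces it.
b: forces it.
c: forces it.
d: forces it.
Worlds forcing the formula: {a, b, c, d}.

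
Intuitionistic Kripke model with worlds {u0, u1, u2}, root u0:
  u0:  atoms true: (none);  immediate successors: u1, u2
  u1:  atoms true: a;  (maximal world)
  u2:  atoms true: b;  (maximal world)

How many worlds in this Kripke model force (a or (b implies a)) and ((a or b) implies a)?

u0: does not force it — u0 does not force (a or (b implies a)) and ((a or b) implies a) since u0 fails a or (b implies a).
u1: forces it.
u2: does not force it.
Worlds forcing the formula: {u1}.

1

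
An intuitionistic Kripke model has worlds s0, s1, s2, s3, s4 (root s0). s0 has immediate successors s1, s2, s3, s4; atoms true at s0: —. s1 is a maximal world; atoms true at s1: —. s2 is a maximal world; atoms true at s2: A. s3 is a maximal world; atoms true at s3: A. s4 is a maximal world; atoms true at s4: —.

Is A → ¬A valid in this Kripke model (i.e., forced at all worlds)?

Not every world: s0 ⊮ A → ¬A.
s0 ⊮ A → ¬A: at the accessible world s2, s2 ⊩ A but s2 ⊮ ¬A.
s2 ⊮ ¬A since s2 is accessible from s2 and s2 ⊩ A.

No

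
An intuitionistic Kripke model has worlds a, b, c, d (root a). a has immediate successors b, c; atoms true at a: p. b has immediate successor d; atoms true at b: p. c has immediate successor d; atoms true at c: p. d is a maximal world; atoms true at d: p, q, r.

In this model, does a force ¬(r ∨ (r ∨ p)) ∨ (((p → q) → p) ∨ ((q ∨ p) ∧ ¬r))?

Yes

a ⊩ ¬(r ∨ (r ∨ p)) ∨ (((p → q) → p) ∨ ((q ∨ p) ∧ ¬r)) via the disjunct ((p → q) → p) ∨ ((q ∨ p) ∧ ¬r).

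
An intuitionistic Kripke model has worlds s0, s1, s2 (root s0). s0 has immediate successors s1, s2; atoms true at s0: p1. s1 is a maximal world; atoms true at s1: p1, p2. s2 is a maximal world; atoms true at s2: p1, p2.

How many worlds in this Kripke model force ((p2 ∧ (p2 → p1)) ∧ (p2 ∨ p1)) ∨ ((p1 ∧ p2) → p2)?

s0: forces it.
s1: forces it.
s2: forces it.
Worlds forcing the formula: {s0, s1, s2}.

3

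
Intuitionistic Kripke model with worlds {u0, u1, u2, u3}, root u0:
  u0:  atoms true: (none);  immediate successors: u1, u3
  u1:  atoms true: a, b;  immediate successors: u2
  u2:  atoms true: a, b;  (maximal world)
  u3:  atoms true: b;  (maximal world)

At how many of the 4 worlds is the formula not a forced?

1

u0: does not force it — u0 does not force not a since u1 is accessible from u0 and u1 forces a.
u1: does not force it — u1 does not force not a since u1 is accessible from u1 and u1 forces a.
u2: does not force it.
u3: forces it.
Worlds forcing the formula: {u3}.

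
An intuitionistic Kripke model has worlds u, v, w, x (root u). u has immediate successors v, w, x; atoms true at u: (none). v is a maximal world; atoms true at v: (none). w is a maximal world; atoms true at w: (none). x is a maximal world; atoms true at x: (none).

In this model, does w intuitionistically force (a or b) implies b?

w forces (a or b) implies b vacuously: no world accessible from w forces the antecedent a or b.

Yes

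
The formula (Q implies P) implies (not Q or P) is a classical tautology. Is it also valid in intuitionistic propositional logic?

No

This is the material-implication-as-disjunction principle, which is not intuitionistically valid.
A Kripke countermodel: worlds a, b; order generated by a <= b; atoms true at each world — a:{}; b:{P,Q}.
a does not force (Q implies P) implies (not Q or P): already at a itself, a forces Q implies P but a does not force not Q or P.
a does not force not Q or P: neither disjunct is forced at a.
a does not force not Q since b is accessible from a and b forces Q.
So the root a does not force the formula.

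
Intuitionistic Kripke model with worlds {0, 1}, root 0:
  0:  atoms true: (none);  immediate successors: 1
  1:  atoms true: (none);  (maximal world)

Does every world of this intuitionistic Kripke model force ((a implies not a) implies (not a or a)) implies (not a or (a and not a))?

0 forces ((a implies not a) implies (not a or a)) implies (not a or (a and not a)): every world accessible from 0 that forces (a implies not a) implies (not a or a) (namely 0, 1) also forces not a or (a and not a).
Since the root 0 forces ((a implies not a) implies (not a or a)) implies (not a or (a and not a)) and forcing is persistent (monotone upward), every world forces it.

Yes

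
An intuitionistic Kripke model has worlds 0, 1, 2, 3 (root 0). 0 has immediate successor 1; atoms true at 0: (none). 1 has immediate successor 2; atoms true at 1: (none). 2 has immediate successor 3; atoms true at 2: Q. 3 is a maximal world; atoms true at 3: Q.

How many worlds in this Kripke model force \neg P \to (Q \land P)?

0: does not force it — 0 \nVdash \neg P \to (Q \land P): already at 0 itself, 0 \Vdash \neg P but 0 \nVdash Q \land P.
1: does not force it — 1 \nVdash \neg P \to (Q \land P): already at 1 itself, 1 \Vdash \neg P but 1 \nVdash Q \land P.
2: does not force it — 2 \nVdash \neg P \to (Q \land P): already at 2 itself, 2 \Vdash \neg P but 2 \nVdash Q \land P.
3: does not force it.
Worlds forcing the formula: { }.

0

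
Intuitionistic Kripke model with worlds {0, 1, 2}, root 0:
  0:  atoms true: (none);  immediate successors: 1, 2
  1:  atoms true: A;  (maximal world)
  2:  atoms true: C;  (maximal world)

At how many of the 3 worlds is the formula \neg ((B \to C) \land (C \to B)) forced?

0: does not force it — 0 \nVdash \neg ((B \to C) \land (C \to B)) since 1 is accessible from 0 and 1 \Vdash (B \to C) \land (C \to B).
1: does not force it — 1 \nVdash \neg ((B \to C) \land (C \to B)) since 1 is accessible from 1 and 1 \Vdash (B \to C) \land (C \to B).
2: forces it.
Worlds forcing the formula: {2}.

1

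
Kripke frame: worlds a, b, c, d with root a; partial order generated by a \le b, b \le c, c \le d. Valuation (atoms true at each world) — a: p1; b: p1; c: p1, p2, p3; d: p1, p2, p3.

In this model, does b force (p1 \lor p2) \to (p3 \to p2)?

Yes

b \Vdash (p1 \lor p2) \to (p3 \to p2): every world accessible from b that forces p1 \lor p2 (namely b, c, d) also forces p3 \to p2.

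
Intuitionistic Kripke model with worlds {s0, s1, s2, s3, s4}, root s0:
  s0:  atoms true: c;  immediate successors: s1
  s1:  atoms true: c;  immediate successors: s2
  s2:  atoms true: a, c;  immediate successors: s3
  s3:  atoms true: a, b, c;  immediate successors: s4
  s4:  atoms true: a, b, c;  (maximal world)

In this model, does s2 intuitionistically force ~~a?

Yes

s2 ||- ~~a: no world accessible from s2 forces ~a.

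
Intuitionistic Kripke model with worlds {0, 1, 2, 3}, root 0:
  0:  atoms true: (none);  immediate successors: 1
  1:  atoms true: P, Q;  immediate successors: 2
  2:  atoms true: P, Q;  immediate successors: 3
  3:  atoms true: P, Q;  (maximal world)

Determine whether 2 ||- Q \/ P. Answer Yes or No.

Yes

2 ||- Q \/ P via the disjunct Q.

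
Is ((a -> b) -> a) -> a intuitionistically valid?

This is Peirce's law, which is not intuitionistically valid.
A Kripke countermodel: worlds s0, s1; order generated by s0 <= s1; atoms true at each world — s0:{}; s1:{a}.
s0 ||-/- ((a -> b) -> a) -> a: already at s0 itself, s0 ||- (a -> b) -> a but s0 ||-/- a.
s0 lacks atom a, so s0 ||-/- a.
So the root s0 does not force the formula.

No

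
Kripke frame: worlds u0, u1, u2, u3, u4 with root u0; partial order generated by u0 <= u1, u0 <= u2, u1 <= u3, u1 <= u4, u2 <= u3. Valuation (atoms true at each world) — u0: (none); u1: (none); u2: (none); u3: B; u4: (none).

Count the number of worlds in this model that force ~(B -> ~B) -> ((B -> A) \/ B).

u0: does not force it — u0 ||-/- ~(B -> ~B) -> ((B -> A) \/ B): at the accessible world u2, u2 ||- ~(B -> ~B) but u2 ||-/- (B -> A) \/ B.
u1: forces it.
u2: does not force it — u2 ||-/- ~(B -> ~B) -> ((B -> A) \/ B): already at u2 itself, u2 ||- ~(B -> ~B) but u2 ||-/- (B -> A) \/ B.
u3: forces it.
u4: forces it.
Worlds forcing the formula: {u1, u3, u4}.

3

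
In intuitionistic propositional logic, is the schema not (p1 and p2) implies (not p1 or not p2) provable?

No

This is the constructively invalid direction of De Morgan's law for conjunction, which is not intuitionistically valid.
A Kripke countermodel: worlds w0, w1, w2; order generated by w0 <= w1, w0 <= w2; atoms true at each world — w0:{}; w1:{p1}; w2:{p2}.
w0 does not force not (p1 and p2) implies (not p1 or not p2): already at w0 itself, w0 forces not (p1 and p2) but w0 does not force not p1 or not p2.
w0 does not force not p1 or not p2: neither disjunct is forced at w0.
w0 does not force not p1 since w1 is accessible from w0 and w1 forces p1.
So the root w0 does not force the formula.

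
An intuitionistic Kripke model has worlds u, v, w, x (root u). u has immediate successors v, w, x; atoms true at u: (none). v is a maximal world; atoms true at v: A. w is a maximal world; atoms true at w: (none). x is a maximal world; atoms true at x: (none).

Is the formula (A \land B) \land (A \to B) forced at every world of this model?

Not every world: u \nVdash (A \land B) \land (A \to B).
u \nVdash (A \land B) \land (A \to B) since u fails A \land B.

No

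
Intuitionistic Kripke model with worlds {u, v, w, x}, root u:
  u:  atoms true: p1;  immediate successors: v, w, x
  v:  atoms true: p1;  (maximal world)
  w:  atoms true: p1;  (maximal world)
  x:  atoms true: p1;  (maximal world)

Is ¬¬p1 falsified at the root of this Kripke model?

No

u ⊩ ¬¬p1: no world accessible from u forces ¬p1.
So the root u forces ¬¬p1; the model is not a countermodel.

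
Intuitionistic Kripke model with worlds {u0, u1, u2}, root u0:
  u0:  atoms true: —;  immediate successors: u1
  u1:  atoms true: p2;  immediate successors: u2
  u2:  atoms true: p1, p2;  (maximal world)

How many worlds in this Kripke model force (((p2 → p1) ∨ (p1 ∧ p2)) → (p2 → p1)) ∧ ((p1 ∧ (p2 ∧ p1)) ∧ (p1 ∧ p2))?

1

u0: does not force it — u0 ⊮ (((p2 → p1) ∨ (p1 ∧ p2)) → (p2 → p1)) ∧ ((p1 ∧ (p2 ∧ p1)) ∧ (p1 ∧ p2)) since u0 fails (p1 ∧ (p2 ∧ p1)) ∧ (p1 ∧ p2).
u1: does not force it — u1 ⊮ (((p2 → p1) ∨ (p1 ∧ p2)) → (p2 → p1)) ∧ ((p1 ∧ (p2 ∧ p1)) ∧ (p1 ∧ p2)) since u1 fails (p1 ∧ (p2 ∧ p1)) ∧ (p1 ∧ p2).
u2: forces it.
Worlds forcing the formula: {u2}.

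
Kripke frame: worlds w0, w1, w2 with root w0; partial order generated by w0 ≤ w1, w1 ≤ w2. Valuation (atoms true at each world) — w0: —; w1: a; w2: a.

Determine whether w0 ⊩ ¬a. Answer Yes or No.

w0 ⊮ ¬a since w1 is accessible from w0 and w1 ⊩ a.

No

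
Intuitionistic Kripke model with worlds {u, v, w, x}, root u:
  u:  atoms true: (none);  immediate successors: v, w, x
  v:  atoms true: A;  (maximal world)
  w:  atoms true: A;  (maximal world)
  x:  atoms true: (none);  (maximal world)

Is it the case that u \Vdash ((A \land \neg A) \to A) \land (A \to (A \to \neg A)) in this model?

u \nVdash ((A \land \neg A) \to A) \land (A \to (A \to \neg A)) since u fails A \to (A \to \neg A).

No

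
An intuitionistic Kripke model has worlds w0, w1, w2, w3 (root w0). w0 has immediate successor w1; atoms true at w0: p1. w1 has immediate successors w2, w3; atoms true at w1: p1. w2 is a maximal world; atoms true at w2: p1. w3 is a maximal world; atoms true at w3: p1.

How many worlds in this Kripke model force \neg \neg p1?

w0: forces it.
w1: forces it.
w2: forces it.
w3: forces it.
Worlds forcing the formula: {w0, w1, w2, w3}.

4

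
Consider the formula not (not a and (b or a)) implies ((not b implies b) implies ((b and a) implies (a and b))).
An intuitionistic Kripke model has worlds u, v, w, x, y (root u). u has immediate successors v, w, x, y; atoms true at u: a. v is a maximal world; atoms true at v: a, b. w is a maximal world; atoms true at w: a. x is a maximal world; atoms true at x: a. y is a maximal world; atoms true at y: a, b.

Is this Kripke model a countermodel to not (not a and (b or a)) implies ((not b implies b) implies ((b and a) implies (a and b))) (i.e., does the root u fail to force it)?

No

u forces not (not a and (b or a)) implies ((not b implies b) implies ((b and a) implies (a and b))): every world accessible from u that forces not (not a and (b or a)) (namely u, v, w, x, y) also forces (not b implies b) implies ((b and a) implies (a and b)).
So the root u forces not (not a and (b or a)) implies ((not b implies b) implies ((b and a) implies (a and b))); the model is not a countermodel.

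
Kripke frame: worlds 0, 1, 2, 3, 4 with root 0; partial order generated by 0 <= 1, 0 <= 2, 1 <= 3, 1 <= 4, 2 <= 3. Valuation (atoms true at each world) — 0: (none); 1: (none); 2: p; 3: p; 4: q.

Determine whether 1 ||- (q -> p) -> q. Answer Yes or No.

No

1 ||-/- (q -> p) -> q: at the accessible world 3, 3 ||- q -> p but 3 ||-/- q.
3 lacks atom q, so 3 ||-/- q.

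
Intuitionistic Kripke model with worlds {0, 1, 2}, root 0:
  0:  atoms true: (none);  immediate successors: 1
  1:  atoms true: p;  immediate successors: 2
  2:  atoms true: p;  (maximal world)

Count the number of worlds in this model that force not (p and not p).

0: forces it.
1: forces it.
2: forces it.
Worlds forcing the formula: {0, 1, 2}.

3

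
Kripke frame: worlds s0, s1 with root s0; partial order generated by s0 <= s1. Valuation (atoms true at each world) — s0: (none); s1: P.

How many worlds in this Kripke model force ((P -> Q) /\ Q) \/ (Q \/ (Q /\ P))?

0

s0: does not force it — s0 ||-/- ((P -> Q) /\ Q) \/ (Q \/ (Q /\ P)): neither disjunct is forced at s0.
s1: does not force it.
Worlds forcing the formula: { }.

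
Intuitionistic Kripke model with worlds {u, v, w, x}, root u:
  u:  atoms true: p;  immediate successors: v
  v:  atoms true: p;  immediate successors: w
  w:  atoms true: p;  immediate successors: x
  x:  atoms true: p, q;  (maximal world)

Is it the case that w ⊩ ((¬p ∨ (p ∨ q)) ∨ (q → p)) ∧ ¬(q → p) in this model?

w ⊮ ((¬p ∨ (p ∨ q)) ∨ (q → p)) ∧ ¬(q → p) since w fails ¬(q → p).

No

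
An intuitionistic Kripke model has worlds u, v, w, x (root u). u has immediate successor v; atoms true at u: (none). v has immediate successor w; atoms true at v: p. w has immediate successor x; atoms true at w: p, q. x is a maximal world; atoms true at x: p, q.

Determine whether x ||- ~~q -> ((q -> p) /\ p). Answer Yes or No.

x ||- ~~q -> ((q -> p) /\ p): every world accessible from x that forces ~~q (namely x) also forces (q -> p) /\ p.

Yes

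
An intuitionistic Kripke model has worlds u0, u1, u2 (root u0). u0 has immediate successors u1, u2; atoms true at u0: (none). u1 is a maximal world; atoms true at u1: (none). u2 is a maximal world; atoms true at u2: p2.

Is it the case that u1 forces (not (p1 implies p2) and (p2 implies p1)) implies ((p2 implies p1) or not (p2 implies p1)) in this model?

Yes

u1 forces (not (p1 implies p2) and (p2 implies p1)) implies ((p2 implies p1) or not (p2 implies p1)) vacuously: no world accessible from u1 forces the antecedent not (p1 implies p2) and (p2 implies p1).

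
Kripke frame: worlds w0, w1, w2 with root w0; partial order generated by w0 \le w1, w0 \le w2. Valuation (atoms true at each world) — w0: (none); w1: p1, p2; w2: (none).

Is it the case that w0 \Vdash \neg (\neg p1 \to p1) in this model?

No

w0 \nVdash \neg (\neg p1 \to p1) since w1 is accessible from w0 and w1 \Vdash \neg p1 \to p1.
w1 \Vdash \neg p1 \to p1 vacuously: no world accessible from w1 forces the antecedent \neg p1.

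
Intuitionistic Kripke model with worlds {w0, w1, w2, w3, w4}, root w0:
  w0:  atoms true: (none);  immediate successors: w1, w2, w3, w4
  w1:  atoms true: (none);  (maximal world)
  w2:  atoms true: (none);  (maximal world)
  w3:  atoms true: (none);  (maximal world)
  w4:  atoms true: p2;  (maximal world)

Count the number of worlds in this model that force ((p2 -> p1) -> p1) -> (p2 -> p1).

w0: does not force it — w0 ||-/- ((p2 -> p1) -> p1) -> (p2 -> p1): at the accessible world w4, w4 ||- (p2 -> p1) -> p1 but w4 ||-/- p2 -> p1.
w1: forces it.
w2: forces it.
w3: forces it.
w4: does not force it — w4 ||-/- ((p2 -> p1) -> p1) -> (p2 -> p1): already at w4 itself, w4 ||- (p2 -> p1) -> p1 but w4 ||-/- p2 -> p1.
Worlds forcing the formula: {w1, w2, w3}.

3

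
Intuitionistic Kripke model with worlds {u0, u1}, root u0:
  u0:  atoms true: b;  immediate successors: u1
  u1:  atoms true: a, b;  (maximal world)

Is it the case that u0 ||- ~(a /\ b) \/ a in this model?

No

u0 ||-/- ~(a /\ b) \/ a: neither disjunct is forced at u0.
u0 ||-/- ~(a /\ b) since u1 is accessible from u0 and u1 ||- a /\ b.
u1 ||- a /\ b since u1 forces both conjuncts.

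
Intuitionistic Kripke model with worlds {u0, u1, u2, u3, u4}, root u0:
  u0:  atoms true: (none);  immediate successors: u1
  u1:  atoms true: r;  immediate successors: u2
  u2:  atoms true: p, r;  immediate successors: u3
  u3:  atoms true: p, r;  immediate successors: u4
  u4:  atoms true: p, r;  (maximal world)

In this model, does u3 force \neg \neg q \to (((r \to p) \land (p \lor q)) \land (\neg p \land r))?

Yes

u3 \Vdash \neg \neg q \to (((r \to p) \land (p \lor q)) \land (\neg p \land r)) vacuously: no world accessible from u3 forces the antecedent \neg \neg q.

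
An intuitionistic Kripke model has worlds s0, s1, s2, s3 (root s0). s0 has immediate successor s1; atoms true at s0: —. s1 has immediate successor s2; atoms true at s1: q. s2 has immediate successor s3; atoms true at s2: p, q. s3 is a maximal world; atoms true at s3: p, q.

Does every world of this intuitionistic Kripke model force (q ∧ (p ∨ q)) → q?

s0 ⊩ (q ∧ (p ∨ q)) → q: every world accessible from s0 that forces q ∧ (p ∨ q) (namely s1, s2, s3) also forces q.
Since the root s0 forces (q ∧ (p ∨ q)) → q and forcing is persistent (monotone upward), every world forces it.

Yes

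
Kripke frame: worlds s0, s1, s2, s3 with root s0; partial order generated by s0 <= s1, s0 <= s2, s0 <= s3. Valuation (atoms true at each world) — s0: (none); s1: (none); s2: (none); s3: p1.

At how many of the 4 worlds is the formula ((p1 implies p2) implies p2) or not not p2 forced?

1

s0: does not force it — s0 does not force ((p1 implies p2) implies p2) or not not p2: neither disjunct is forced at s0.
s1: does not force it.
s2: does not force it.
s3: forces it.
Worlds forcing the formula: {s3}.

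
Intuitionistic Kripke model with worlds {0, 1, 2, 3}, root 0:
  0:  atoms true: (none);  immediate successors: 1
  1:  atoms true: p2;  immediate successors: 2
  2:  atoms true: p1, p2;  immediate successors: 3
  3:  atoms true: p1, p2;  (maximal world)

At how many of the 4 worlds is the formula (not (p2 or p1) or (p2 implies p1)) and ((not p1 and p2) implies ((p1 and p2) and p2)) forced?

0: does not force it — 0 does not force (not (p2 or p1) or (p2 implies p1)) and ((not p1 and p2) implies ((p1 and p2) and p2)) since 0 fails not (p2 or p1) or (p2 implies p1).
1: does not force it — 1 does not force (not (p2 or p1) or (p2 implies p1)) and ((not p1 and p2) implies ((p1 and p2) and p2)) since 1 fails not (p2 or p1) or (p2 implies p1).
2: forces it.
3: forces it.
Worlds forcing the formula: {2, 3}.

2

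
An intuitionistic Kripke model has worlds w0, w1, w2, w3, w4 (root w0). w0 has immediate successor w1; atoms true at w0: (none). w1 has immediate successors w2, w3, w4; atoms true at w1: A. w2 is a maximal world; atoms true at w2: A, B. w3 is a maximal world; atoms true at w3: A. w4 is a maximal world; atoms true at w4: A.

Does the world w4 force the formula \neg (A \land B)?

w4 \Vdash \neg (A \land B): no world accessible from w4 forces A \land B.

Yes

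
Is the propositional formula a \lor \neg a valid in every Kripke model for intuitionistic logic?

This is the law of excluded middle, which is not intuitionistically valid.
A Kripke countermodel: worlds u0, u1; order generated by u0 \le u1; atoms true at each world — u0:{}; u1:{a}.
u0 \nVdash a \lor \neg a: neither disjunct is forced at u0.
u0 lacks atom a, so u0 \nVdash a.
So the root u0 does not force the formula.

No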